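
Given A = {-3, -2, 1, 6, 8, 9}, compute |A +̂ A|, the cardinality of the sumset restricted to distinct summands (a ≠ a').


Restricted sumset: A +̂ A = {a + a' : a ∈ A, a' ∈ A, a ≠ a'}.
Equivalently, take A + A and drop any sum 2a that is achievable ONLY as a + a for a ∈ A (i.e. sums representable only with equal summands).
Enumerate pairs (a, a') with a < a' (symmetric, so each unordered pair gives one sum; this covers all a ≠ a'):
  -3 + -2 = -5
  -3 + 1 = -2
  -3 + 6 = 3
  -3 + 8 = 5
  -3 + 9 = 6
  -2 + 1 = -1
  -2 + 6 = 4
  -2 + 8 = 6
  -2 + 9 = 7
  1 + 6 = 7
  1 + 8 = 9
  1 + 9 = 10
  6 + 8 = 14
  6 + 9 = 15
  8 + 9 = 17
Collected distinct sums: {-5, -2, -1, 3, 4, 5, 6, 7, 9, 10, 14, 15, 17}
|A +̂ A| = 13
(Reference bound: |A +̂ A| ≥ 2|A| - 3 for |A| ≥ 2, with |A| = 6 giving ≥ 9.)

|A +̂ A| = 13


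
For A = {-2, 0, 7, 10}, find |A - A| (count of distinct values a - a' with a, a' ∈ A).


A - A = {a - a' : a, a' ∈ A}; |A| = 4.
Bounds: 2|A|-1 ≤ |A - A| ≤ |A|² - |A| + 1, i.e. 7 ≤ |A - A| ≤ 13.
Note: 0 ∈ A - A always (from a - a). The set is symmetric: if d ∈ A - A then -d ∈ A - A.
Enumerate nonzero differences d = a - a' with a > a' (then include -d):
Positive differences: {2, 3, 7, 9, 10, 12}
Full difference set: {0} ∪ (positive diffs) ∪ (negative diffs).
|A - A| = 1 + 2·6 = 13 (matches direct enumeration: 13).

|A - A| = 13


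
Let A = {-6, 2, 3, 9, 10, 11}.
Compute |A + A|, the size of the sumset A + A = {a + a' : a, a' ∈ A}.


A + A = {a + a' : a, a' ∈ A}; |A| = 6.
General bounds: 2|A| - 1 ≤ |A + A| ≤ |A|(|A|+1)/2, i.e. 11 ≤ |A + A| ≤ 21.
Lower bound 2|A|-1 is attained iff A is an arithmetic progression.
Enumerate sums a + a' for a ≤ a' (symmetric, so this suffices):
a = -6: -6+-6=-12, -6+2=-4, -6+3=-3, -6+9=3, -6+10=4, -6+11=5
a = 2: 2+2=4, 2+3=5, 2+9=11, 2+10=12, 2+11=13
a = 3: 3+3=6, 3+9=12, 3+10=13, 3+11=14
a = 9: 9+9=18, 9+10=19, 9+11=20
a = 10: 10+10=20, 10+11=21
a = 11: 11+11=22
Distinct sums: {-12, -4, -3, 3, 4, 5, 6, 11, 12, 13, 14, 18, 19, 20, 21, 22}
|A + A| = 16

|A + A| = 16


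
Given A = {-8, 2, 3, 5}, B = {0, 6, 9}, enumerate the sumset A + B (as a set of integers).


A + B = {a + b : a ∈ A, b ∈ B}.
Enumerate all |A|·|B| = 4·3 = 12 pairs (a, b) and collect distinct sums.
a = -8: -8+0=-8, -8+6=-2, -8+9=1
a = 2: 2+0=2, 2+6=8, 2+9=11
a = 3: 3+0=3, 3+6=9, 3+9=12
a = 5: 5+0=5, 5+6=11, 5+9=14
Collecting distinct sums: A + B = {-8, -2, 1, 2, 3, 5, 8, 9, 11, 12, 14}
|A + B| = 11

A + B = {-8, -2, 1, 2, 3, 5, 8, 9, 11, 12, 14}


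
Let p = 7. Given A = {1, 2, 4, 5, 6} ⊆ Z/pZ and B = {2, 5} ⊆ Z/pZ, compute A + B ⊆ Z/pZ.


Work in Z/7Z: reduce every sum a + b modulo 7.
Enumerate all 10 pairs:
a = 1: 1+2=3, 1+5=6
a = 2: 2+2=4, 2+5=0
a = 4: 4+2=6, 4+5=2
a = 5: 5+2=0, 5+5=3
a = 6: 6+2=1, 6+5=4
Distinct residues collected: {0, 1, 2, 3, 4, 6}
|A + B| = 6 (out of 7 total residues).

A + B = {0, 1, 2, 3, 4, 6}


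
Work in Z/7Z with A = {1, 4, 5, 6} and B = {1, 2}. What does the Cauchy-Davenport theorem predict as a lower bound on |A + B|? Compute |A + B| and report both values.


Cauchy-Davenport: |A + B| ≥ min(p, |A| + |B| - 1) for A, B nonempty in Z/pZ.
|A| = 4, |B| = 2, p = 7.
CD lower bound = min(7, 4 + 2 - 1) = min(7, 5) = 5.
Compute A + B mod 7 directly:
a = 1: 1+1=2, 1+2=3
a = 4: 4+1=5, 4+2=6
a = 5: 5+1=6, 5+2=0
a = 6: 6+1=0, 6+2=1
A + B = {0, 1, 2, 3, 5, 6}, so |A + B| = 6.
Verify: 6 ≥ 5? Yes ✓.

CD lower bound = 5, actual |A + B| = 6.


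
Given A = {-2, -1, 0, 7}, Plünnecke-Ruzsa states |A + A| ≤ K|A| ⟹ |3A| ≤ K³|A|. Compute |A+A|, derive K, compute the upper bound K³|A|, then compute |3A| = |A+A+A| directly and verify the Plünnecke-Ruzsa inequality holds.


|A| = 4.
Step 1: Compute A + A by enumerating all 16 pairs.
A + A = {-4, -3, -2, -1, 0, 5, 6, 7, 14}, so |A + A| = 9.
Step 2: Doubling constant K = |A + A|/|A| = 9/4 = 9/4 ≈ 2.2500.
Step 3: Plünnecke-Ruzsa gives |3A| ≤ K³·|A| = (2.2500)³ · 4 ≈ 45.5625.
Step 4: Compute 3A = A + A + A directly by enumerating all triples (a,b,c) ∈ A³; |3A| = 16.
Step 5: Check 16 ≤ 45.5625? Yes ✓.

K = 9/4, Plünnecke-Ruzsa bound K³|A| ≈ 45.5625, |3A| = 16, inequality holds.


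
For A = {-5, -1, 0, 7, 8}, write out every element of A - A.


A - A = {a - a' : a, a' ∈ A}.
Compute a - a' for each ordered pair (a, a'):
a = -5: -5--5=0, -5--1=-4, -5-0=-5, -5-7=-12, -5-8=-13
a = -1: -1--5=4, -1--1=0, -1-0=-1, -1-7=-8, -1-8=-9
a = 0: 0--5=5, 0--1=1, 0-0=0, 0-7=-7, 0-8=-8
a = 7: 7--5=12, 7--1=8, 7-0=7, 7-7=0, 7-8=-1
a = 8: 8--5=13, 8--1=9, 8-0=8, 8-7=1, 8-8=0
Collecting distinct values (and noting 0 appears from a-a):
A - A = {-13, -12, -9, -8, -7, -5, -4, -1, 0, 1, 4, 5, 7, 8, 9, 12, 13}
|A - A| = 17

A - A = {-13, -12, -9, -8, -7, -5, -4, -1, 0, 1, 4, 5, 7, 8, 9, 12, 13}


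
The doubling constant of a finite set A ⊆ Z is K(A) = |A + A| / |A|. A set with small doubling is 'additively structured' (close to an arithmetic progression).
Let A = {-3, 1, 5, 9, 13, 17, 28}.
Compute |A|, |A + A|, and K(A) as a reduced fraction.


|A| = 7.
Compute A + A by enumerating all 49 pairs.
A + A = {-6, -2, 2, 6, 10, 14, 18, 22, 25, 26, 29, 30, 33, 34, 37, 41, 45, 56}, so |A + A| = 18.
K = |A + A| / |A| = 18/7 (already in lowest terms) ≈ 2.5714.
Reference: AP of size 7 gives K = 13/7 ≈ 1.8571; a fully generic set of size 7 gives K ≈ 4.0000.

|A| = 7, |A + A| = 18, K = 18/7.


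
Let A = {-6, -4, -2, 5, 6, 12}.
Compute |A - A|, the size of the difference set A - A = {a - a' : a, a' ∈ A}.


A - A = {a - a' : a, a' ∈ A}; |A| = 6.
Bounds: 2|A|-1 ≤ |A - A| ≤ |A|² - |A| + 1, i.e. 11 ≤ |A - A| ≤ 31.
Note: 0 ∈ A - A always (from a - a). The set is symmetric: if d ∈ A - A then -d ∈ A - A.
Enumerate nonzero differences d = a - a' with a > a' (then include -d):
Positive differences: {1, 2, 4, 6, 7, 8, 9, 10, 11, 12, 14, 16, 18}
Full difference set: {0} ∪ (positive diffs) ∪ (negative diffs).
|A - A| = 1 + 2·13 = 27 (matches direct enumeration: 27).

|A - A| = 27


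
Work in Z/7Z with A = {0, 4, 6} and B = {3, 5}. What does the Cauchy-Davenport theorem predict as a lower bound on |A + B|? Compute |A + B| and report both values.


Cauchy-Davenport: |A + B| ≥ min(p, |A| + |B| - 1) for A, B nonempty in Z/pZ.
|A| = 3, |B| = 2, p = 7.
CD lower bound = min(7, 3 + 2 - 1) = min(7, 4) = 4.
Compute A + B mod 7 directly:
a = 0: 0+3=3, 0+5=5
a = 4: 4+3=0, 4+5=2
a = 6: 6+3=2, 6+5=4
A + B = {0, 2, 3, 4, 5}, so |A + B| = 5.
Verify: 5 ≥ 4? Yes ✓.

CD lower bound = 4, actual |A + B| = 5.


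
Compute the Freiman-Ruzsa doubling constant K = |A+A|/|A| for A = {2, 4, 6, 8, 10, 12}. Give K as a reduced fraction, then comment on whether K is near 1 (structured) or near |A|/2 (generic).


|A| = 6.
Compute A + A by enumerating all 36 pairs.
A + A = {4, 6, 8, 10, 12, 14, 16, 18, 20, 22, 24}, so |A + A| = 11.
K = |A + A| / |A| = 11/6 (already in lowest terms) ≈ 1.8333.
Reference: AP of size 6 gives K = 11/6 ≈ 1.8333; a fully generic set of size 6 gives K ≈ 3.5000.

|A| = 6, |A + A| = 11, K = 11/6.


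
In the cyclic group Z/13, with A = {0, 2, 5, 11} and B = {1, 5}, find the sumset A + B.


Work in Z/13Z: reduce every sum a + b modulo 13.
Enumerate all 8 pairs:
a = 0: 0+1=1, 0+5=5
a = 2: 2+1=3, 2+5=7
a = 5: 5+1=6, 5+5=10
a = 11: 11+1=12, 11+5=3
Distinct residues collected: {1, 3, 5, 6, 7, 10, 12}
|A + B| = 7 (out of 13 total residues).

A + B = {1, 3, 5, 6, 7, 10, 12}


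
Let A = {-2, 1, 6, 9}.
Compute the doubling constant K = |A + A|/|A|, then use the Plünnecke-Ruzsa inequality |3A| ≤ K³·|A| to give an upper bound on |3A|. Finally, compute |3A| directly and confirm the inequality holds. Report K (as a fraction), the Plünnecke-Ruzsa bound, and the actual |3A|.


|A| = 4.
Step 1: Compute A + A by enumerating all 16 pairs.
A + A = {-4, -1, 2, 4, 7, 10, 12, 15, 18}, so |A + A| = 9.
Step 2: Doubling constant K = |A + A|/|A| = 9/4 = 9/4 ≈ 2.2500.
Step 3: Plünnecke-Ruzsa gives |3A| ≤ K³·|A| = (2.2500)³ · 4 ≈ 45.5625.
Step 4: Compute 3A = A + A + A directly by enumerating all triples (a,b,c) ∈ A³; |3A| = 16.
Step 5: Check 16 ≤ 45.5625? Yes ✓.

K = 9/4, Plünnecke-Ruzsa bound K³|A| ≈ 45.5625, |3A| = 16, inequality holds.


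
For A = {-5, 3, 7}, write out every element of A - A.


A - A = {a - a' : a, a' ∈ A}.
Compute a - a' for each ordered pair (a, a'):
a = -5: -5--5=0, -5-3=-8, -5-7=-12
a = 3: 3--5=8, 3-3=0, 3-7=-4
a = 7: 7--5=12, 7-3=4, 7-7=0
Collecting distinct values (and noting 0 appears from a-a):
A - A = {-12, -8, -4, 0, 4, 8, 12}
|A - A| = 7

A - A = {-12, -8, -4, 0, 4, 8, 12}


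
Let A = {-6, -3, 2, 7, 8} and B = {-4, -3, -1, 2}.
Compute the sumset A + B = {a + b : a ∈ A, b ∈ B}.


A + B = {a + b : a ∈ A, b ∈ B}.
Enumerate all |A|·|B| = 5·4 = 20 pairs (a, b) and collect distinct sums.
a = -6: -6+-4=-10, -6+-3=-9, -6+-1=-7, -6+2=-4
a = -3: -3+-4=-7, -3+-3=-6, -3+-1=-4, -3+2=-1
a = 2: 2+-4=-2, 2+-3=-1, 2+-1=1, 2+2=4
a = 7: 7+-4=3, 7+-3=4, 7+-1=6, 7+2=9
a = 8: 8+-4=4, 8+-3=5, 8+-1=7, 8+2=10
Collecting distinct sums: A + B = {-10, -9, -7, -6, -4, -2, -1, 1, 3, 4, 5, 6, 7, 9, 10}
|A + B| = 15

A + B = {-10, -9, -7, -6, -4, -2, -1, 1, 3, 4, 5, 6, 7, 9, 10}


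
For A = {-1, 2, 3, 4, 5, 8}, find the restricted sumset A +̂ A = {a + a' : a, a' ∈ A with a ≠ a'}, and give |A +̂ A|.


Restricted sumset: A +̂ A = {a + a' : a ∈ A, a' ∈ A, a ≠ a'}.
Equivalently, take A + A and drop any sum 2a that is achievable ONLY as a + a for a ∈ A (i.e. sums representable only with equal summands).
Enumerate pairs (a, a') with a < a' (symmetric, so each unordered pair gives one sum; this covers all a ≠ a'):
  -1 + 2 = 1
  -1 + 3 = 2
  -1 + 4 = 3
  -1 + 5 = 4
  -1 + 8 = 7
  2 + 3 = 5
  2 + 4 = 6
  2 + 5 = 7
  2 + 8 = 10
  3 + 4 = 7
  3 + 5 = 8
  3 + 8 = 11
  4 + 5 = 9
  4 + 8 = 12
  5 + 8 = 13
Collected distinct sums: {1, 2, 3, 4, 5, 6, 7, 8, 9, 10, 11, 12, 13}
|A +̂ A| = 13
(Reference bound: |A +̂ A| ≥ 2|A| - 3 for |A| ≥ 2, with |A| = 6 giving ≥ 9.)

|A +̂ A| = 13


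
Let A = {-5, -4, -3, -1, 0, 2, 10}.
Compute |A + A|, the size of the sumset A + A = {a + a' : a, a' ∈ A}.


A + A = {a + a' : a, a' ∈ A}; |A| = 7.
General bounds: 2|A| - 1 ≤ |A + A| ≤ |A|(|A|+1)/2, i.e. 13 ≤ |A + A| ≤ 28.
Lower bound 2|A|-1 is attained iff A is an arithmetic progression.
Enumerate sums a + a' for a ≤ a' (symmetric, so this suffices):
a = -5: -5+-5=-10, -5+-4=-9, -5+-3=-8, -5+-1=-6, -5+0=-5, -5+2=-3, -5+10=5
a = -4: -4+-4=-8, -4+-3=-7, -4+-1=-5, -4+0=-4, -4+2=-2, -4+10=6
a = -3: -3+-3=-6, -3+-1=-4, -3+0=-3, -3+2=-1, -3+10=7
a = -1: -1+-1=-2, -1+0=-1, -1+2=1, -1+10=9
a = 0: 0+0=0, 0+2=2, 0+10=10
a = 2: 2+2=4, 2+10=12
a = 10: 10+10=20
Distinct sums: {-10, -9, -8, -7, -6, -5, -4, -3, -2, -1, 0, 1, 2, 4, 5, 6, 7, 9, 10, 12, 20}
|A + A| = 21

|A + A| = 21


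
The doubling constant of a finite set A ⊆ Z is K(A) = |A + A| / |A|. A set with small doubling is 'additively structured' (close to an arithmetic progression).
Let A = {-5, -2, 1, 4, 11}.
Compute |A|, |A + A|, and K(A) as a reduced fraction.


|A| = 5.
Compute A + A by enumerating all 25 pairs.
A + A = {-10, -7, -4, -1, 2, 5, 6, 8, 9, 12, 15, 22}, so |A + A| = 12.
K = |A + A| / |A| = 12/5 (already in lowest terms) ≈ 2.4000.
Reference: AP of size 5 gives K = 9/5 ≈ 1.8000; a fully generic set of size 5 gives K ≈ 3.0000.

|A| = 5, |A + A| = 12, K = 12/5.


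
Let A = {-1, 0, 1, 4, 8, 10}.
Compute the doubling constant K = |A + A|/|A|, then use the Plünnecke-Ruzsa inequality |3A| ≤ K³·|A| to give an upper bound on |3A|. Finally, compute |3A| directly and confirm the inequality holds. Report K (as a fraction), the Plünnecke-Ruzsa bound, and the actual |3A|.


|A| = 6.
Step 1: Compute A + A by enumerating all 36 pairs.
A + A = {-2, -1, 0, 1, 2, 3, 4, 5, 7, 8, 9, 10, 11, 12, 14, 16, 18, 20}, so |A + A| = 18.
Step 2: Doubling constant K = |A + A|/|A| = 18/6 = 18/6 ≈ 3.0000.
Step 3: Plünnecke-Ruzsa gives |3A| ≤ K³·|A| = (3.0000)³ · 6 ≈ 162.0000.
Step 4: Compute 3A = A + A + A directly by enumerating all triples (a,b,c) ∈ A³; |3A| = 30.
Step 5: Check 30 ≤ 162.0000? Yes ✓.

K = 18/6, Plünnecke-Ruzsa bound K³|A| ≈ 162.0000, |3A| = 30, inequality holds.


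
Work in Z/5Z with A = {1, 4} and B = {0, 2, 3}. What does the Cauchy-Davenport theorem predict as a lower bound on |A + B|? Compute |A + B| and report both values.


Cauchy-Davenport: |A + B| ≥ min(p, |A| + |B| - 1) for A, B nonempty in Z/pZ.
|A| = 2, |B| = 3, p = 5.
CD lower bound = min(5, 2 + 3 - 1) = min(5, 4) = 4.
Compute A + B mod 5 directly:
a = 1: 1+0=1, 1+2=3, 1+3=4
a = 4: 4+0=4, 4+2=1, 4+3=2
A + B = {1, 2, 3, 4}, so |A + B| = 4.
Verify: 4 ≥ 4? Yes ✓.

CD lower bound = 4, actual |A + B| = 4.


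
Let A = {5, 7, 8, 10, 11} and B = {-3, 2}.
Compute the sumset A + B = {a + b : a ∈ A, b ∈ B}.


A + B = {a + b : a ∈ A, b ∈ B}.
Enumerate all |A|·|B| = 5·2 = 10 pairs (a, b) and collect distinct sums.
a = 5: 5+-3=2, 5+2=7
a = 7: 7+-3=4, 7+2=9
a = 8: 8+-3=5, 8+2=10
a = 10: 10+-3=7, 10+2=12
a = 11: 11+-3=8, 11+2=13
Collecting distinct sums: A + B = {2, 4, 5, 7, 8, 9, 10, 12, 13}
|A + B| = 9

A + B = {2, 4, 5, 7, 8, 9, 10, 12, 13}


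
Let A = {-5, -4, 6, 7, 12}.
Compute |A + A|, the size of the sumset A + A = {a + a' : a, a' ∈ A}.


A + A = {a + a' : a, a' ∈ A}; |A| = 5.
General bounds: 2|A| - 1 ≤ |A + A| ≤ |A|(|A|+1)/2, i.e. 9 ≤ |A + A| ≤ 15.
Lower bound 2|A|-1 is attained iff A is an arithmetic progression.
Enumerate sums a + a' for a ≤ a' (symmetric, so this suffices):
a = -5: -5+-5=-10, -5+-4=-9, -5+6=1, -5+7=2, -5+12=7
a = -4: -4+-4=-8, -4+6=2, -4+7=3, -4+12=8
a = 6: 6+6=12, 6+7=13, 6+12=18
a = 7: 7+7=14, 7+12=19
a = 12: 12+12=24
Distinct sums: {-10, -9, -8, 1, 2, 3, 7, 8, 12, 13, 14, 18, 19, 24}
|A + A| = 14

|A + A| = 14


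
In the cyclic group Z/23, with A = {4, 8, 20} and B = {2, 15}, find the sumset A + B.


Work in Z/23Z: reduce every sum a + b modulo 23.
Enumerate all 6 pairs:
a = 4: 4+2=6, 4+15=19
a = 8: 8+2=10, 8+15=0
a = 20: 20+2=22, 20+15=12
Distinct residues collected: {0, 6, 10, 12, 19, 22}
|A + B| = 6 (out of 23 total residues).

A + B = {0, 6, 10, 12, 19, 22}


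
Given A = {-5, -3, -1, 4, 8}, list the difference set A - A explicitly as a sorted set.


A - A = {a - a' : a, a' ∈ A}.
Compute a - a' for each ordered pair (a, a'):
a = -5: -5--5=0, -5--3=-2, -5--1=-4, -5-4=-9, -5-8=-13
a = -3: -3--5=2, -3--3=0, -3--1=-2, -3-4=-7, -3-8=-11
a = -1: -1--5=4, -1--3=2, -1--1=0, -1-4=-5, -1-8=-9
a = 4: 4--5=9, 4--3=7, 4--1=5, 4-4=0, 4-8=-4
a = 8: 8--5=13, 8--3=11, 8--1=9, 8-4=4, 8-8=0
Collecting distinct values (and noting 0 appears from a-a):
A - A = {-13, -11, -9, -7, -5, -4, -2, 0, 2, 4, 5, 7, 9, 11, 13}
|A - A| = 15

A - A = {-13, -11, -9, -7, -5, -4, -2, 0, 2, 4, 5, 7, 9, 11, 13}


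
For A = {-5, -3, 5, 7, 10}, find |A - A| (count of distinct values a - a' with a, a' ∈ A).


A - A = {a - a' : a, a' ∈ A}; |A| = 5.
Bounds: 2|A|-1 ≤ |A - A| ≤ |A|² - |A| + 1, i.e. 9 ≤ |A - A| ≤ 21.
Note: 0 ∈ A - A always (from a - a). The set is symmetric: if d ∈ A - A then -d ∈ A - A.
Enumerate nonzero differences d = a - a' with a > a' (then include -d):
Positive differences: {2, 3, 5, 8, 10, 12, 13, 15}
Full difference set: {0} ∪ (positive diffs) ∪ (negative diffs).
|A - A| = 1 + 2·8 = 17 (matches direct enumeration: 17).

|A - A| = 17


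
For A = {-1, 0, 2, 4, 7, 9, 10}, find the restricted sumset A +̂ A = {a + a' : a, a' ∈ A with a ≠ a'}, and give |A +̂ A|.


Restricted sumset: A +̂ A = {a + a' : a ∈ A, a' ∈ A, a ≠ a'}.
Equivalently, take A + A and drop any sum 2a that is achievable ONLY as a + a for a ∈ A (i.e. sums representable only with equal summands).
Enumerate pairs (a, a') with a < a' (symmetric, so each unordered pair gives one sum; this covers all a ≠ a'):
  -1 + 0 = -1
  -1 + 2 = 1
  -1 + 4 = 3
  -1 + 7 = 6
  -1 + 9 = 8
  -1 + 10 = 9
  0 + 2 = 2
  0 + 4 = 4
  0 + 7 = 7
  0 + 9 = 9
  0 + 10 = 10
  2 + 4 = 6
  2 + 7 = 9
  2 + 9 = 11
  2 + 10 = 12
  4 + 7 = 11
  4 + 9 = 13
  4 + 10 = 14
  7 + 9 = 16
  7 + 10 = 17
  9 + 10 = 19
Collected distinct sums: {-1, 1, 2, 3, 4, 6, 7, 8, 9, 10, 11, 12, 13, 14, 16, 17, 19}
|A +̂ A| = 17
(Reference bound: |A +̂ A| ≥ 2|A| - 3 for |A| ≥ 2, with |A| = 7 giving ≥ 11.)

|A +̂ A| = 17


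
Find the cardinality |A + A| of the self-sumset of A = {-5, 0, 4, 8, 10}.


A + A = {a + a' : a, a' ∈ A}; |A| = 5.
General bounds: 2|A| - 1 ≤ |A + A| ≤ |A|(|A|+1)/2, i.e. 9 ≤ |A + A| ≤ 15.
Lower bound 2|A|-1 is attained iff A is an arithmetic progression.
Enumerate sums a + a' for a ≤ a' (symmetric, so this suffices):
a = -5: -5+-5=-10, -5+0=-5, -5+4=-1, -5+8=3, -5+10=5
a = 0: 0+0=0, 0+4=4, 0+8=8, 0+10=10
a = 4: 4+4=8, 4+8=12, 4+10=14
a = 8: 8+8=16, 8+10=18
a = 10: 10+10=20
Distinct sums: {-10, -5, -1, 0, 3, 4, 5, 8, 10, 12, 14, 16, 18, 20}
|A + A| = 14

|A + A| = 14


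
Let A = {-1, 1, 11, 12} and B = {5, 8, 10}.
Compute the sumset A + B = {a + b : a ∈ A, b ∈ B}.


A + B = {a + b : a ∈ A, b ∈ B}.
Enumerate all |A|·|B| = 4·3 = 12 pairs (a, b) and collect distinct sums.
a = -1: -1+5=4, -1+8=7, -1+10=9
a = 1: 1+5=6, 1+8=9, 1+10=11
a = 11: 11+5=16, 11+8=19, 11+10=21
a = 12: 12+5=17, 12+8=20, 12+10=22
Collecting distinct sums: A + B = {4, 6, 7, 9, 11, 16, 17, 19, 20, 21, 22}
|A + B| = 11

A + B = {4, 6, 7, 9, 11, 16, 17, 19, 20, 21, 22}


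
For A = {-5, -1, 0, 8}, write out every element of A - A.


A - A = {a - a' : a, a' ∈ A}.
Compute a - a' for each ordered pair (a, a'):
a = -5: -5--5=0, -5--1=-4, -5-0=-5, -5-8=-13
a = -1: -1--5=4, -1--1=0, -1-0=-1, -1-8=-9
a = 0: 0--5=5, 0--1=1, 0-0=0, 0-8=-8
a = 8: 8--5=13, 8--1=9, 8-0=8, 8-8=0
Collecting distinct values (and noting 0 appears from a-a):
A - A = {-13, -9, -8, -5, -4, -1, 0, 1, 4, 5, 8, 9, 13}
|A - A| = 13

A - A = {-13, -9, -8, -5, -4, -1, 0, 1, 4, 5, 8, 9, 13}


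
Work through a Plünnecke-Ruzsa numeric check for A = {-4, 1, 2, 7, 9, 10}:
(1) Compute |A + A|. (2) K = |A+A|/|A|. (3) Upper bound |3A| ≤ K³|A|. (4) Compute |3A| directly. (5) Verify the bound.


|A| = 6.
Step 1: Compute A + A by enumerating all 36 pairs.
A + A = {-8, -3, -2, 2, 3, 4, 5, 6, 8, 9, 10, 11, 12, 14, 16, 17, 18, 19, 20}, so |A + A| = 19.
Step 2: Doubling constant K = |A + A|/|A| = 19/6 = 19/6 ≈ 3.1667.
Step 3: Plünnecke-Ruzsa gives |3A| ≤ K³·|A| = (3.1667)³ · 6 ≈ 190.5278.
Step 4: Compute 3A = A + A + A directly by enumerating all triples (a,b,c) ∈ A³; |3A| = 36.
Step 5: Check 36 ≤ 190.5278? Yes ✓.

K = 19/6, Plünnecke-Ruzsa bound K³|A| ≈ 190.5278, |3A| = 36, inequality holds.


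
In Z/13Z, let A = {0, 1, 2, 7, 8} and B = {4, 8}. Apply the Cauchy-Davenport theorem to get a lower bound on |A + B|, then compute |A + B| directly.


Cauchy-Davenport: |A + B| ≥ min(p, |A| + |B| - 1) for A, B nonempty in Z/pZ.
|A| = 5, |B| = 2, p = 13.
CD lower bound = min(13, 5 + 2 - 1) = min(13, 6) = 6.
Compute A + B mod 13 directly:
a = 0: 0+4=4, 0+8=8
a = 1: 1+4=5, 1+8=9
a = 2: 2+4=6, 2+8=10
a = 7: 7+4=11, 7+8=2
a = 8: 8+4=12, 8+8=3
A + B = {2, 3, 4, 5, 6, 8, 9, 10, 11, 12}, so |A + B| = 10.
Verify: 10 ≥ 6? Yes ✓.

CD lower bound = 6, actual |A + B| = 10.


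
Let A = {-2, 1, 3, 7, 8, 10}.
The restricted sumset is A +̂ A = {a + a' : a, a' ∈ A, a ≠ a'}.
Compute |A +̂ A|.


Restricted sumset: A +̂ A = {a + a' : a ∈ A, a' ∈ A, a ≠ a'}.
Equivalently, take A + A and drop any sum 2a that is achievable ONLY as a + a for a ∈ A (i.e. sums representable only with equal summands).
Enumerate pairs (a, a') with a < a' (symmetric, so each unordered pair gives one sum; this covers all a ≠ a'):
  -2 + 1 = -1
  -2 + 3 = 1
  -2 + 7 = 5
  -2 + 8 = 6
  -2 + 10 = 8
  1 + 3 = 4
  1 + 7 = 8
  1 + 8 = 9
  1 + 10 = 11
  3 + 7 = 10
  3 + 8 = 11
  3 + 10 = 13
  7 + 8 = 15
  7 + 10 = 17
  8 + 10 = 18
Collected distinct sums: {-1, 1, 4, 5, 6, 8, 9, 10, 11, 13, 15, 17, 18}
|A +̂ A| = 13
(Reference bound: |A +̂ A| ≥ 2|A| - 3 for |A| ≥ 2, with |A| = 6 giving ≥ 9.)

|A +̂ A| = 13


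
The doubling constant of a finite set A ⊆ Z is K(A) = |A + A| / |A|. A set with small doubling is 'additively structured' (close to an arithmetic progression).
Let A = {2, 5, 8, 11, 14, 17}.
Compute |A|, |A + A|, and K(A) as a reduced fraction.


|A| = 6.
Compute A + A by enumerating all 36 pairs.
A + A = {4, 7, 10, 13, 16, 19, 22, 25, 28, 31, 34}, so |A + A| = 11.
K = |A + A| / |A| = 11/6 (already in lowest terms) ≈ 1.8333.
Reference: AP of size 6 gives K = 11/6 ≈ 1.8333; a fully generic set of size 6 gives K ≈ 3.5000.

|A| = 6, |A + A| = 11, K = 11/6.


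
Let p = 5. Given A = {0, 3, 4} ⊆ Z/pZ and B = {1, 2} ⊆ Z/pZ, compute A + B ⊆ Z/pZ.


Work in Z/5Z: reduce every sum a + b modulo 5.
Enumerate all 6 pairs:
a = 0: 0+1=1, 0+2=2
a = 3: 3+1=4, 3+2=0
a = 4: 4+1=0, 4+2=1
Distinct residues collected: {0, 1, 2, 4}
|A + B| = 4 (out of 5 total residues).

A + B = {0, 1, 2, 4}


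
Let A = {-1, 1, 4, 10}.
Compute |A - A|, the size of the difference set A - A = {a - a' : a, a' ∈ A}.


A - A = {a - a' : a, a' ∈ A}; |A| = 4.
Bounds: 2|A|-1 ≤ |A - A| ≤ |A|² - |A| + 1, i.e. 7 ≤ |A - A| ≤ 13.
Note: 0 ∈ A - A always (from a - a). The set is symmetric: if d ∈ A - A then -d ∈ A - A.
Enumerate nonzero differences d = a - a' with a > a' (then include -d):
Positive differences: {2, 3, 5, 6, 9, 11}
Full difference set: {0} ∪ (positive diffs) ∪ (negative diffs).
|A - A| = 1 + 2·6 = 13 (matches direct enumeration: 13).

|A - A| = 13


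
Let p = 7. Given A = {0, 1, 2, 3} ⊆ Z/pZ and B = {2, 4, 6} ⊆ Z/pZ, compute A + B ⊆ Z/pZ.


Work in Z/7Z: reduce every sum a + b modulo 7.
Enumerate all 12 pairs:
a = 0: 0+2=2, 0+4=4, 0+6=6
a = 1: 1+2=3, 1+4=5, 1+6=0
a = 2: 2+2=4, 2+4=6, 2+6=1
a = 3: 3+2=5, 3+4=0, 3+6=2
Distinct residues collected: {0, 1, 2, 3, 4, 5, 6}
|A + B| = 7 (out of 7 total residues).

A + B = {0, 1, 2, 3, 4, 5, 6}


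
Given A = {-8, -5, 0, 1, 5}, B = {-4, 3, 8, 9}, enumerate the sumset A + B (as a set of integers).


A + B = {a + b : a ∈ A, b ∈ B}.
Enumerate all |A|·|B| = 5·4 = 20 pairs (a, b) and collect distinct sums.
a = -8: -8+-4=-12, -8+3=-5, -8+8=0, -8+9=1
a = -5: -5+-4=-9, -5+3=-2, -5+8=3, -5+9=4
a = 0: 0+-4=-4, 0+3=3, 0+8=8, 0+9=9
a = 1: 1+-4=-3, 1+3=4, 1+8=9, 1+9=10
a = 5: 5+-4=1, 5+3=8, 5+8=13, 5+9=14
Collecting distinct sums: A + B = {-12, -9, -5, -4, -3, -2, 0, 1, 3, 4, 8, 9, 10, 13, 14}
|A + B| = 15

A + B = {-12, -9, -5, -4, -3, -2, 0, 1, 3, 4, 8, 9, 10, 13, 14}


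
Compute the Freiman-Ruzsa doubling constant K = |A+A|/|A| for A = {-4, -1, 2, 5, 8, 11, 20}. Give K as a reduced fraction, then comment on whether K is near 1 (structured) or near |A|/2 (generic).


|A| = 7.
Compute A + A by enumerating all 49 pairs.
A + A = {-8, -5, -2, 1, 4, 7, 10, 13, 16, 19, 22, 25, 28, 31, 40}, so |A + A| = 15.
K = |A + A| / |A| = 15/7 (already in lowest terms) ≈ 2.1429.
Reference: AP of size 7 gives K = 13/7 ≈ 1.8571; a fully generic set of size 7 gives K ≈ 4.0000.

|A| = 7, |A + A| = 15, K = 15/7.


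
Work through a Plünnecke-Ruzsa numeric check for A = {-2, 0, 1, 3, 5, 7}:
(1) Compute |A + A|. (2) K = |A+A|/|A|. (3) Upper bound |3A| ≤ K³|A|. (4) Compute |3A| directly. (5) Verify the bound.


|A| = 6.
Step 1: Compute A + A by enumerating all 36 pairs.
A + A = {-4, -2, -1, 0, 1, 2, 3, 4, 5, 6, 7, 8, 10, 12, 14}, so |A + A| = 15.
Step 2: Doubling constant K = |A + A|/|A| = 15/6 = 15/6 ≈ 2.5000.
Step 3: Plünnecke-Ruzsa gives |3A| ≤ K³·|A| = (2.5000)³ · 6 ≈ 93.7500.
Step 4: Compute 3A = A + A + A directly by enumerating all triples (a,b,c) ∈ A³; |3A| = 24.
Step 5: Check 24 ≤ 93.7500? Yes ✓.

K = 15/6, Plünnecke-Ruzsa bound K³|A| ≈ 93.7500, |3A| = 24, inequality holds.


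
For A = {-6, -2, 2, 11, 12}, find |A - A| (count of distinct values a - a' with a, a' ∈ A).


A - A = {a - a' : a, a' ∈ A}; |A| = 5.
Bounds: 2|A|-1 ≤ |A - A| ≤ |A|² - |A| + 1, i.e. 9 ≤ |A - A| ≤ 21.
Note: 0 ∈ A - A always (from a - a). The set is symmetric: if d ∈ A - A then -d ∈ A - A.
Enumerate nonzero differences d = a - a' with a > a' (then include -d):
Positive differences: {1, 4, 8, 9, 10, 13, 14, 17, 18}
Full difference set: {0} ∪ (positive diffs) ∪ (negative diffs).
|A - A| = 1 + 2·9 = 19 (matches direct enumeration: 19).

|A - A| = 19


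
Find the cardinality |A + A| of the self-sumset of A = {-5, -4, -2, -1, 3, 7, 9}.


A + A = {a + a' : a, a' ∈ A}; |A| = 7.
General bounds: 2|A| - 1 ≤ |A + A| ≤ |A|(|A|+1)/2, i.e. 13 ≤ |A + A| ≤ 28.
Lower bound 2|A|-1 is attained iff A is an arithmetic progression.
Enumerate sums a + a' for a ≤ a' (symmetric, so this suffices):
a = -5: -5+-5=-10, -5+-4=-9, -5+-2=-7, -5+-1=-6, -5+3=-2, -5+7=2, -5+9=4
a = -4: -4+-4=-8, -4+-2=-6, -4+-1=-5, -4+3=-1, -4+7=3, -4+9=5
a = -2: -2+-2=-4, -2+-1=-3, -2+3=1, -2+7=5, -2+9=7
a = -1: -1+-1=-2, -1+3=2, -1+7=6, -1+9=8
a = 3: 3+3=6, 3+7=10, 3+9=12
a = 7: 7+7=14, 7+9=16
a = 9: 9+9=18
Distinct sums: {-10, -9, -8, -7, -6, -5, -4, -3, -2, -1, 1, 2, 3, 4, 5, 6, 7, 8, 10, 12, 14, 16, 18}
|A + A| = 23

|A + A| = 23


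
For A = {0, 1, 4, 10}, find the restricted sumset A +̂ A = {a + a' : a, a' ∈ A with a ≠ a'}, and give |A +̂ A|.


Restricted sumset: A +̂ A = {a + a' : a ∈ A, a' ∈ A, a ≠ a'}.
Equivalently, take A + A and drop any sum 2a that is achievable ONLY as a + a for a ∈ A (i.e. sums representable only with equal summands).
Enumerate pairs (a, a') with a < a' (symmetric, so each unordered pair gives one sum; this covers all a ≠ a'):
  0 + 1 = 1
  0 + 4 = 4
  0 + 10 = 10
  1 + 4 = 5
  1 + 10 = 11
  4 + 10 = 14
Collected distinct sums: {1, 4, 5, 10, 11, 14}
|A +̂ A| = 6
(Reference bound: |A +̂ A| ≥ 2|A| - 3 for |A| ≥ 2, with |A| = 4 giving ≥ 5.)

|A +̂ A| = 6


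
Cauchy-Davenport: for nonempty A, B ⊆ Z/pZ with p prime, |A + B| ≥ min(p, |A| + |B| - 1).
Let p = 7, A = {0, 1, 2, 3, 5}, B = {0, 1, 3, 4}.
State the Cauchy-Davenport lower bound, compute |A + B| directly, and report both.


Cauchy-Davenport: |A + B| ≥ min(p, |A| + |B| - 1) for A, B nonempty in Z/pZ.
|A| = 5, |B| = 4, p = 7.
CD lower bound = min(7, 5 + 4 - 1) = min(7, 8) = 7.
Compute A + B mod 7 directly:
a = 0: 0+0=0, 0+1=1, 0+3=3, 0+4=4
a = 1: 1+0=1, 1+1=2, 1+3=4, 1+4=5
a = 2: 2+0=2, 2+1=3, 2+3=5, 2+4=6
a = 3: 3+0=3, 3+1=4, 3+3=6, 3+4=0
a = 5: 5+0=5, 5+1=6, 5+3=1, 5+4=2
A + B = {0, 1, 2, 3, 4, 5, 6}, so |A + B| = 7.
Verify: 7 ≥ 7? Yes ✓.

CD lower bound = 7, actual |A + B| = 7.


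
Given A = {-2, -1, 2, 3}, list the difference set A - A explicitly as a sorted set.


A - A = {a - a' : a, a' ∈ A}.
Compute a - a' for each ordered pair (a, a'):
a = -2: -2--2=0, -2--1=-1, -2-2=-4, -2-3=-5
a = -1: -1--2=1, -1--1=0, -1-2=-3, -1-3=-4
a = 2: 2--2=4, 2--1=3, 2-2=0, 2-3=-1
a = 3: 3--2=5, 3--1=4, 3-2=1, 3-3=0
Collecting distinct values (and noting 0 appears from a-a):
A - A = {-5, -4, -3, -1, 0, 1, 3, 4, 5}
|A - A| = 9

A - A = {-5, -4, -3, -1, 0, 1, 3, 4, 5}


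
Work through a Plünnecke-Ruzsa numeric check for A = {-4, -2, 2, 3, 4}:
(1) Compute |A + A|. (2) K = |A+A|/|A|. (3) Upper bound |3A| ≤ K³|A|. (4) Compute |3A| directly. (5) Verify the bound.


|A| = 5.
Step 1: Compute A + A by enumerating all 25 pairs.
A + A = {-8, -6, -4, -2, -1, 0, 1, 2, 4, 5, 6, 7, 8}, so |A + A| = 13.
Step 2: Doubling constant K = |A + A|/|A| = 13/5 = 13/5 ≈ 2.6000.
Step 3: Plünnecke-Ruzsa gives |3A| ≤ K³·|A| = (2.6000)³ · 5 ≈ 87.8800.
Step 4: Compute 3A = A + A + A directly by enumerating all triples (a,b,c) ∈ A³; |3A| = 22.
Step 5: Check 22 ≤ 87.8800? Yes ✓.

K = 13/5, Plünnecke-Ruzsa bound K³|A| ≈ 87.8800, |3A| = 22, inequality holds.


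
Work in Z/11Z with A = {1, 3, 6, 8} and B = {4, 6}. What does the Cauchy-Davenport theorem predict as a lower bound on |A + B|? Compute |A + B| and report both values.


Cauchy-Davenport: |A + B| ≥ min(p, |A| + |B| - 1) for A, B nonempty in Z/pZ.
|A| = 4, |B| = 2, p = 11.
CD lower bound = min(11, 4 + 2 - 1) = min(11, 5) = 5.
Compute A + B mod 11 directly:
a = 1: 1+4=5, 1+6=7
a = 3: 3+4=7, 3+6=9
a = 6: 6+4=10, 6+6=1
a = 8: 8+4=1, 8+6=3
A + B = {1, 3, 5, 7, 9, 10}, so |A + B| = 6.
Verify: 6 ≥ 5? Yes ✓.

CD lower bound = 5, actual |A + B| = 6.


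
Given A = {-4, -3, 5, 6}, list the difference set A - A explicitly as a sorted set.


A - A = {a - a' : a, a' ∈ A}.
Compute a - a' for each ordered pair (a, a'):
a = -4: -4--4=0, -4--3=-1, -4-5=-9, -4-6=-10
a = -3: -3--4=1, -3--3=0, -3-5=-8, -3-6=-9
a = 5: 5--4=9, 5--3=8, 5-5=0, 5-6=-1
a = 6: 6--4=10, 6--3=9, 6-5=1, 6-6=0
Collecting distinct values (and noting 0 appears from a-a):
A - A = {-10, -9, -8, -1, 0, 1, 8, 9, 10}
|A - A| = 9

A - A = {-10, -9, -8, -1, 0, 1, 8, 9, 10}


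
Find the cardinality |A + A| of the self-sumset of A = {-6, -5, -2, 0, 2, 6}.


A + A = {a + a' : a, a' ∈ A}; |A| = 6.
General bounds: 2|A| - 1 ≤ |A + A| ≤ |A|(|A|+1)/2, i.e. 11 ≤ |A + A| ≤ 21.
Lower bound 2|A|-1 is attained iff A is an arithmetic progression.
Enumerate sums a + a' for a ≤ a' (symmetric, so this suffices):
a = -6: -6+-6=-12, -6+-5=-11, -6+-2=-8, -6+0=-6, -6+2=-4, -6+6=0
a = -5: -5+-5=-10, -5+-2=-7, -5+0=-5, -5+2=-3, -5+6=1
a = -2: -2+-2=-4, -2+0=-2, -2+2=0, -2+6=4
a = 0: 0+0=0, 0+2=2, 0+6=6
a = 2: 2+2=4, 2+6=8
a = 6: 6+6=12
Distinct sums: {-12, -11, -10, -8, -7, -6, -5, -4, -3, -2, 0, 1, 2, 4, 6, 8, 12}
|A + A| = 17

|A + A| = 17


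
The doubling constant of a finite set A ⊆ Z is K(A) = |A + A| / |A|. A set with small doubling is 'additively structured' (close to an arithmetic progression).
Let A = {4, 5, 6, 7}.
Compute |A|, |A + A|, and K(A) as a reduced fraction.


|A| = 4.
Compute A + A by enumerating all 16 pairs.
A + A = {8, 9, 10, 11, 12, 13, 14}, so |A + A| = 7.
K = |A + A| / |A| = 7/4 (already in lowest terms) ≈ 1.7500.
Reference: AP of size 4 gives K = 7/4 ≈ 1.7500; a fully generic set of size 4 gives K ≈ 2.5000.

|A| = 4, |A + A| = 7, K = 7/4.


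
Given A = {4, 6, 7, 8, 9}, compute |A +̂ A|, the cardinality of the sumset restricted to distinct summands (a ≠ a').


Restricted sumset: A +̂ A = {a + a' : a ∈ A, a' ∈ A, a ≠ a'}.
Equivalently, take A + A and drop any sum 2a that is achievable ONLY as a + a for a ∈ A (i.e. sums representable only with equal summands).
Enumerate pairs (a, a') with a < a' (symmetric, so each unordered pair gives one sum; this covers all a ≠ a'):
  4 + 6 = 10
  4 + 7 = 11
  4 + 8 = 12
  4 + 9 = 13
  6 + 7 = 13
  6 + 8 = 14
  6 + 9 = 15
  7 + 8 = 15
  7 + 9 = 16
  8 + 9 = 17
Collected distinct sums: {10, 11, 12, 13, 14, 15, 16, 17}
|A +̂ A| = 8
(Reference bound: |A +̂ A| ≥ 2|A| - 3 for |A| ≥ 2, with |A| = 5 giving ≥ 7.)

|A +̂ A| = 8


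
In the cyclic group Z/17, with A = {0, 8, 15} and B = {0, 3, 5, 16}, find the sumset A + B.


Work in Z/17Z: reduce every sum a + b modulo 17.
Enumerate all 12 pairs:
a = 0: 0+0=0, 0+3=3, 0+5=5, 0+16=16
a = 8: 8+0=8, 8+3=11, 8+5=13, 8+16=7
a = 15: 15+0=15, 15+3=1, 15+5=3, 15+16=14
Distinct residues collected: {0, 1, 3, 5, 7, 8, 11, 13, 14, 15, 16}
|A + B| = 11 (out of 17 total residues).

A + B = {0, 1, 3, 5, 7, 8, 11, 13, 14, 15, 16}


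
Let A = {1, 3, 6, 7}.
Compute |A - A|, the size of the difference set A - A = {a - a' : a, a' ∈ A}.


A - A = {a - a' : a, a' ∈ A}; |A| = 4.
Bounds: 2|A|-1 ≤ |A - A| ≤ |A|² - |A| + 1, i.e. 7 ≤ |A - A| ≤ 13.
Note: 0 ∈ A - A always (from a - a). The set is symmetric: if d ∈ A - A then -d ∈ A - A.
Enumerate nonzero differences d = a - a' with a > a' (then include -d):
Positive differences: {1, 2, 3, 4, 5, 6}
Full difference set: {0} ∪ (positive diffs) ∪ (negative diffs).
|A - A| = 1 + 2·6 = 13 (matches direct enumeration: 13).

|A - A| = 13


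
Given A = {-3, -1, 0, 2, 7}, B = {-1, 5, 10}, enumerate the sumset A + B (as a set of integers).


A + B = {a + b : a ∈ A, b ∈ B}.
Enumerate all |A|·|B| = 5·3 = 15 pairs (a, b) and collect distinct sums.
a = -3: -3+-1=-4, -3+5=2, -3+10=7
a = -1: -1+-1=-2, -1+5=4, -1+10=9
a = 0: 0+-1=-1, 0+5=5, 0+10=10
a = 2: 2+-1=1, 2+5=7, 2+10=12
a = 7: 7+-1=6, 7+5=12, 7+10=17
Collecting distinct sums: A + B = {-4, -2, -1, 1, 2, 4, 5, 6, 7, 9, 10, 12, 17}
|A + B| = 13

A + B = {-4, -2, -1, 1, 2, 4, 5, 6, 7, 9, 10, 12, 17}


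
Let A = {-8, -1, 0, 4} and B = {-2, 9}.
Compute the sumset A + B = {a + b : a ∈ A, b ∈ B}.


A + B = {a + b : a ∈ A, b ∈ B}.
Enumerate all |A|·|B| = 4·2 = 8 pairs (a, b) and collect distinct sums.
a = -8: -8+-2=-10, -8+9=1
a = -1: -1+-2=-3, -1+9=8
a = 0: 0+-2=-2, 0+9=9
a = 4: 4+-2=2, 4+9=13
Collecting distinct sums: A + B = {-10, -3, -2, 1, 2, 8, 9, 13}
|A + B| = 8

A + B = {-10, -3, -2, 1, 2, 8, 9, 13}


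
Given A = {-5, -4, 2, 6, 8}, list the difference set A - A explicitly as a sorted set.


A - A = {a - a' : a, a' ∈ A}.
Compute a - a' for each ordered pair (a, a'):
a = -5: -5--5=0, -5--4=-1, -5-2=-7, -5-6=-11, -5-8=-13
a = -4: -4--5=1, -4--4=0, -4-2=-6, -4-6=-10, -4-8=-12
a = 2: 2--5=7, 2--4=6, 2-2=0, 2-6=-4, 2-8=-6
a = 6: 6--5=11, 6--4=10, 6-2=4, 6-6=0, 6-8=-2
a = 8: 8--5=13, 8--4=12, 8-2=6, 8-6=2, 8-8=0
Collecting distinct values (and noting 0 appears from a-a):
A - A = {-13, -12, -11, -10, -7, -6, -4, -2, -1, 0, 1, 2, 4, 6, 7, 10, 11, 12, 13}
|A - A| = 19

A - A = {-13, -12, -11, -10, -7, -6, -4, -2, -1, 0, 1, 2, 4, 6, 7, 10, 11, 12, 13}


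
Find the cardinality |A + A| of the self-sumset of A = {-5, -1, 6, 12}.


A + A = {a + a' : a, a' ∈ A}; |A| = 4.
General bounds: 2|A| - 1 ≤ |A + A| ≤ |A|(|A|+1)/2, i.e. 7 ≤ |A + A| ≤ 10.
Lower bound 2|A|-1 is attained iff A is an arithmetic progression.
Enumerate sums a + a' for a ≤ a' (symmetric, so this suffices):
a = -5: -5+-5=-10, -5+-1=-6, -5+6=1, -5+12=7
a = -1: -1+-1=-2, -1+6=5, -1+12=11
a = 6: 6+6=12, 6+12=18
a = 12: 12+12=24
Distinct sums: {-10, -6, -2, 1, 5, 7, 11, 12, 18, 24}
|A + A| = 10

|A + A| = 10


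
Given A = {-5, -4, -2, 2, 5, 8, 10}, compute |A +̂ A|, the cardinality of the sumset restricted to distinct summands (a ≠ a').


Restricted sumset: A +̂ A = {a + a' : a ∈ A, a' ∈ A, a ≠ a'}.
Equivalently, take A + A and drop any sum 2a that is achievable ONLY as a + a for a ∈ A (i.e. sums representable only with equal summands).
Enumerate pairs (a, a') with a < a' (symmetric, so each unordered pair gives one sum; this covers all a ≠ a'):
  -5 + -4 = -9
  -5 + -2 = -7
  -5 + 2 = -3
  -5 + 5 = 0
  -5 + 8 = 3
  -5 + 10 = 5
  -4 + -2 = -6
  -4 + 2 = -2
  -4 + 5 = 1
  -4 + 8 = 4
  -4 + 10 = 6
  -2 + 2 = 0
  -2 + 5 = 3
  -2 + 8 = 6
  -2 + 10 = 8
  2 + 5 = 7
  2 + 8 = 10
  2 + 10 = 12
  5 + 8 = 13
  5 + 10 = 15
  8 + 10 = 18
Collected distinct sums: {-9, -7, -6, -3, -2, 0, 1, 3, 4, 5, 6, 7, 8, 10, 12, 13, 15, 18}
|A +̂ A| = 18
(Reference bound: |A +̂ A| ≥ 2|A| - 3 for |A| ≥ 2, with |A| = 7 giving ≥ 11.)

|A +̂ A| = 18


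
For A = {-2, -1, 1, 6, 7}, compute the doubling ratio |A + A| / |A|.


|A| = 5.
Compute A + A by enumerating all 25 pairs.
A + A = {-4, -3, -2, -1, 0, 2, 4, 5, 6, 7, 8, 12, 13, 14}, so |A + A| = 14.
K = |A + A| / |A| = 14/5 (already in lowest terms) ≈ 2.8000.
Reference: AP of size 5 gives K = 9/5 ≈ 1.8000; a fully generic set of size 5 gives K ≈ 3.0000.

|A| = 5, |A + A| = 14, K = 14/5.


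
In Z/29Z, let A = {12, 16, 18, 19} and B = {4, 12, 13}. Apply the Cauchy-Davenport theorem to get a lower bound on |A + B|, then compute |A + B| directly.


Cauchy-Davenport: |A + B| ≥ min(p, |A| + |B| - 1) for A, B nonempty in Z/pZ.
|A| = 4, |B| = 3, p = 29.
CD lower bound = min(29, 4 + 3 - 1) = min(29, 6) = 6.
Compute A + B mod 29 directly:
a = 12: 12+4=16, 12+12=24, 12+13=25
a = 16: 16+4=20, 16+12=28, 16+13=0
a = 18: 18+4=22, 18+12=1, 18+13=2
a = 19: 19+4=23, 19+12=2, 19+13=3
A + B = {0, 1, 2, 3, 16, 20, 22, 23, 24, 25, 28}, so |A + B| = 11.
Verify: 11 ≥ 6? Yes ✓.

CD lower bound = 6, actual |A + B| = 11.


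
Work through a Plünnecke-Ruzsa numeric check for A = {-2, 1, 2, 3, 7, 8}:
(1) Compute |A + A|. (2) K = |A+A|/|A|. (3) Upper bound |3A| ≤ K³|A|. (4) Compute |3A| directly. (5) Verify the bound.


|A| = 6.
Step 1: Compute A + A by enumerating all 36 pairs.
A + A = {-4, -1, 0, 1, 2, 3, 4, 5, 6, 8, 9, 10, 11, 14, 15, 16}, so |A + A| = 16.
Step 2: Doubling constant K = |A + A|/|A| = 16/6 = 16/6 ≈ 2.6667.
Step 3: Plünnecke-Ruzsa gives |3A| ≤ K³·|A| = (2.6667)³ · 6 ≈ 113.7778.
Step 4: Compute 3A = A + A + A directly by enumerating all triples (a,b,c) ∈ A³; |3A| = 28.
Step 5: Check 28 ≤ 113.7778? Yes ✓.

K = 16/6, Plünnecke-Ruzsa bound K³|A| ≈ 113.7778, |3A| = 28, inequality holds.


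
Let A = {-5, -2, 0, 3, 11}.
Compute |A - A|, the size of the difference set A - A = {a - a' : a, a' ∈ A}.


A - A = {a - a' : a, a' ∈ A}; |A| = 5.
Bounds: 2|A|-1 ≤ |A - A| ≤ |A|² - |A| + 1, i.e. 9 ≤ |A - A| ≤ 21.
Note: 0 ∈ A - A always (from a - a). The set is symmetric: if d ∈ A - A then -d ∈ A - A.
Enumerate nonzero differences d = a - a' with a > a' (then include -d):
Positive differences: {2, 3, 5, 8, 11, 13, 16}
Full difference set: {0} ∪ (positive diffs) ∪ (negative diffs).
|A - A| = 1 + 2·7 = 15 (matches direct enumeration: 15).

|A - A| = 15


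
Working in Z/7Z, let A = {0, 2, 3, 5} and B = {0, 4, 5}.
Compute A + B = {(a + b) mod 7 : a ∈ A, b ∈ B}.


Work in Z/7Z: reduce every sum a + b modulo 7.
Enumerate all 12 pairs:
a = 0: 0+0=0, 0+4=4, 0+5=5
a = 2: 2+0=2, 2+4=6, 2+5=0
a = 3: 3+0=3, 3+4=0, 3+5=1
a = 5: 5+0=5, 5+4=2, 5+5=3
Distinct residues collected: {0, 1, 2, 3, 4, 5, 6}
|A + B| = 7 (out of 7 total residues).

A + B = {0, 1, 2, 3, 4, 5, 6}


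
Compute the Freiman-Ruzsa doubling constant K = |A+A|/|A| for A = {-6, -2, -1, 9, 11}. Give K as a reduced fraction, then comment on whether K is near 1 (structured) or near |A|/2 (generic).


|A| = 5.
Compute A + A by enumerating all 25 pairs.
A + A = {-12, -8, -7, -4, -3, -2, 3, 5, 7, 8, 9, 10, 18, 20, 22}, so |A + A| = 15.
K = |A + A| / |A| = 15/5 = 3/1 ≈ 3.0000.
Reference: AP of size 5 gives K = 9/5 ≈ 1.8000; a fully generic set of size 5 gives K ≈ 3.0000.

|A| = 5, |A + A| = 15, K = 15/5 = 3/1.


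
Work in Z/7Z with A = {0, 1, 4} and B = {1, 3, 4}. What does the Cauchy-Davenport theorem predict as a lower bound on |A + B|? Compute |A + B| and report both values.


Cauchy-Davenport: |A + B| ≥ min(p, |A| + |B| - 1) for A, B nonempty in Z/pZ.
|A| = 3, |B| = 3, p = 7.
CD lower bound = min(7, 3 + 3 - 1) = min(7, 5) = 5.
Compute A + B mod 7 directly:
a = 0: 0+1=1, 0+3=3, 0+4=4
a = 1: 1+1=2, 1+3=4, 1+4=5
a = 4: 4+1=5, 4+3=0, 4+4=1
A + B = {0, 1, 2, 3, 4, 5}, so |A + B| = 6.
Verify: 6 ≥ 5? Yes ✓.

CD lower bound = 5, actual |A + B| = 6.


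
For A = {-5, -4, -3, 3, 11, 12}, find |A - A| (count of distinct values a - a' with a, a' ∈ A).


A - A = {a - a' : a, a' ∈ A}; |A| = 6.
Bounds: 2|A|-1 ≤ |A - A| ≤ |A|² - |A| + 1, i.e. 11 ≤ |A - A| ≤ 31.
Note: 0 ∈ A - A always (from a - a). The set is symmetric: if d ∈ A - A then -d ∈ A - A.
Enumerate nonzero differences d = a - a' with a > a' (then include -d):
Positive differences: {1, 2, 6, 7, 8, 9, 14, 15, 16, 17}
Full difference set: {0} ∪ (positive diffs) ∪ (negative diffs).
|A - A| = 1 + 2·10 = 21 (matches direct enumeration: 21).

|A - A| = 21


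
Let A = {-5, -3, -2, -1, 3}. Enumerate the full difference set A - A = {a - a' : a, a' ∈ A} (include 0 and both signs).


A - A = {a - a' : a, a' ∈ A}.
Compute a - a' for each ordered pair (a, a'):
a = -5: -5--5=0, -5--3=-2, -5--2=-3, -5--1=-4, -5-3=-8
a = -3: -3--5=2, -3--3=0, -3--2=-1, -3--1=-2, -3-3=-6
a = -2: -2--5=3, -2--3=1, -2--2=0, -2--1=-1, -2-3=-5
a = -1: -1--5=4, -1--3=2, -1--2=1, -1--1=0, -1-3=-4
a = 3: 3--5=8, 3--3=6, 3--2=5, 3--1=4, 3-3=0
Collecting distinct values (and noting 0 appears from a-a):
A - A = {-8, -6, -5, -4, -3, -2, -1, 0, 1, 2, 3, 4, 5, 6, 8}
|A - A| = 15

A - A = {-8, -6, -5, -4, -3, -2, -1, 0, 1, 2, 3, 4, 5, 6, 8}


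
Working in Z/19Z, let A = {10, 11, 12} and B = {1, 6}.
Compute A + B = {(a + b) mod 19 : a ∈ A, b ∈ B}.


Work in Z/19Z: reduce every sum a + b modulo 19.
Enumerate all 6 pairs:
a = 10: 10+1=11, 10+6=16
a = 11: 11+1=12, 11+6=17
a = 12: 12+1=13, 12+6=18
Distinct residues collected: {11, 12, 13, 16, 17, 18}
|A + B| = 6 (out of 19 total residues).

A + B = {11, 12, 13, 16, 17, 18}
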